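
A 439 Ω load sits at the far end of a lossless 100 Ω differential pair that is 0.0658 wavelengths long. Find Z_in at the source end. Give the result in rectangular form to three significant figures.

βl = 2π × 0.0658 = 23.7°
tan(βl) = tan(23.7°) = 0.439
Z_in = Z_0·(Z_L + jZ_0·tanβl)/(Z_0 + jZ_L·tanβl)
     = 100·(439 + j43.9)/(100 + j193)

Z_in ≈ 111 − j170 Ω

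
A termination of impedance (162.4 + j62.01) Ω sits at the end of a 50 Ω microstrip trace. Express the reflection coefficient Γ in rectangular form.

Γ ≈ 0.566 + j0.127

Γ = (Z_L − Z_0)/(Z_L + Z_0) = (112.4 + j62.01)/(212.4 + j62.01)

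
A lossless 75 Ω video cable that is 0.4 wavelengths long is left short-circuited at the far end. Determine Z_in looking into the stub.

βl = 2π × 0.4 = 144°
tan(βl) = -0.727
For a short-circuited stub, Z_in = jZ_0·tan(βl)

Z_in ≈ −j54.5 Ω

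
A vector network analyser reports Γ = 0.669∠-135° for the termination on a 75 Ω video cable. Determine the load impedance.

Z_L ≈ 17.3 − j29.6 Ω

Z_L = Z_0·(1 + Γ)/(1 − Γ) = 75·(0.527 − j0.473)/(1.47 + j0.473)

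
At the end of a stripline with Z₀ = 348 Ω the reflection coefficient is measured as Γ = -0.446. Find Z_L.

Z_L = Z_0·(1 + Γ)/(1 − Γ) = 348·(0.554)/(1.45)

Z_L ≈ 133 Ω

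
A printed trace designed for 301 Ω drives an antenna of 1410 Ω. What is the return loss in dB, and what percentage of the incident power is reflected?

Γ = (1410 − 301)/(1410 + 301) = 0.648
RL = −20·log₁₀(0.648) = 3.77 dB
P_refl/P_inc = |Γ|² = 0.42

RL ≈ 3.77 dB; 42% of incident power reflected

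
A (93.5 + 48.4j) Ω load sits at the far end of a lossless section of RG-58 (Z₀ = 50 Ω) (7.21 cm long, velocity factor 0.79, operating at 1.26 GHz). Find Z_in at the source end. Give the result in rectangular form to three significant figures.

λ = v/f = 0.79·c / 1.26 GHz = 0.188 m
βl = 2π·l/λ = 2π × 0.383 = 138°
tan(βl) = tan(138°) = -0.901
Z_in = Z_0·(Z_L + jZ_0·tanβl)/(Z_0 + jZ_L·tanβl)
     = 50·(93.5 + j3.37)/(93.6 − j84.2)

Z_in ≈ 26.7 + j25.8 Ω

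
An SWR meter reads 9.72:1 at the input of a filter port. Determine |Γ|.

|Γ| = (S − 1)/(S + 1) = (9.72 − 1)/(9.72 + 1) = 8.72/10.7

|Γ| ≈ 0.813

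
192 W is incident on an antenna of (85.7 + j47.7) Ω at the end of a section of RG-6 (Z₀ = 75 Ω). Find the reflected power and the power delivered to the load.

|Γ| = |(10.7 + j47.7)/(160.7 + j47.7)| = 0.292
|Γ|² = 0.085
P_refl = |Γ|²·P_inc = 16.3 W, P_del = (1 − |Γ|²)·P_inc = 176 W

P_reflected ≈ 16.3 W; P_delivered ≈ 176 W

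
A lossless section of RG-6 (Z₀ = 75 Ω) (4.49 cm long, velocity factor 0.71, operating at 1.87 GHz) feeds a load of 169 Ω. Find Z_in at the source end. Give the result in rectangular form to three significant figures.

λ = v/f = 0.71·c / 1.87 GHz = 0.114 m
βl = 2π·l/λ = 2π × 0.394 = 142°
tan(βl) = tan(142°) = -0.784
Z_in = Z_0·(Z_L + jZ_0·tanβl)/(Z_0 + jZ_L·tanβl)
     = 75·(169 − j58.8)/(75 − j132)

Z_in ≈ 66.2 + j58.2 Ω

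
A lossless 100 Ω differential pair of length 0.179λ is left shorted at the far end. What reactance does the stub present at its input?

X_in ≈ 209 Ω (inductive)

βl = 2π × 0.179 = 64.4°
tan(βl) = 2.09
For a shorted stub, Z_in = jZ_0·tan(βl)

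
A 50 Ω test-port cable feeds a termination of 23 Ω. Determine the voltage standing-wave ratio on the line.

For a purely resistive load, VSWR = R_L/Z_0 or Z_0/R_L (whichever > 1) = 50/23

VSWR ≈ 2.17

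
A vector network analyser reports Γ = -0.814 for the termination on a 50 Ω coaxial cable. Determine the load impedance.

Z_L ≈ 5.13 Ω

Z_L = Z_0·(1 + Γ)/(1 − Γ) = 50·(0.186)/(1.81)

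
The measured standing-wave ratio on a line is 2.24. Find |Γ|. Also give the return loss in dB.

|Γ| ≈ 0.383; return loss ≈ 8.34 dB

|Γ| = (S − 1)/(S + 1) = (2.24 − 1)/(2.24 + 1) = 1.24/3.24
RL = −20·log₁₀|Γ| = −20·log₁₀(0.383)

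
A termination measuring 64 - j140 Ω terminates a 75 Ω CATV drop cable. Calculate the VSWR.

VSWR ≈ 5.94

Γ = (Z_L − Z_0)/(Z_L + Z_0) = (-11 − j140)/(139 − j140)
|Γ| = 140/197 = 0.712
VSWR = (1 + |Γ|)/(1 − |Γ|) = 1.71/0.288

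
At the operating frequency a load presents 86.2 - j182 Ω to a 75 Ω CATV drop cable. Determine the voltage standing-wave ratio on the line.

Γ = (Z_L − Z_0)/(Z_L + Z_0) = (11.2 − j182)/(161.2 − j182)
|Γ| = 182/243 = 0.75
VSWR = (1 + |Γ|)/(1 − |Γ|) = 1.75/0.25

VSWR ≈ 7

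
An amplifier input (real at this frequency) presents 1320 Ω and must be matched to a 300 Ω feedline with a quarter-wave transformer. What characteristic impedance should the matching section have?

Z_qwt ≈ 629 Ω

Z_qwt = √(Z_0·R_L) = √(300 × 1320) = √396000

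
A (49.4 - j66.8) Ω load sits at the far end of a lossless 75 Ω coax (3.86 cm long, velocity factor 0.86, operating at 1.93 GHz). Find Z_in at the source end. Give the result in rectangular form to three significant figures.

Z_in ≈ 62 + j79.1 Ω

λ = v/f = 0.86·c / 1.93 GHz = 0.134 m
βl = 2π·l/λ = 2π × 0.289 = 104°
tan(βl) = tan(104°) = -4.03
Z_in = Z_0·(Z_L + jZ_0·tanβl)/(Z_0 + jZ_L·tanβl)
     = 75·(49.4 − j369)/(-194 − j199)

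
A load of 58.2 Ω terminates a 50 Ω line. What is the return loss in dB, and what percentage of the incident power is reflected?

RL ≈ 22.4 dB; 0.574% of incident power reflected

Γ = (58.2 − 50)/(58.2 + 50) = 0.0758
RL = −20·log₁₀(0.0758) = 22.4 dB
P_refl/P_inc = |Γ|² = 0.00574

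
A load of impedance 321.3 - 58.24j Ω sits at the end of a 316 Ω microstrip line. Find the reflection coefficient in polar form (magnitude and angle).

Γ = (Z_L − Z_0)/(Z_L + Z_0) = (5.3 − j58.24)/(637.3 − j58.24)
|Γ| = 58.5/640 = 0.0914

Γ ≈ 0.0914 ∠ -79.6°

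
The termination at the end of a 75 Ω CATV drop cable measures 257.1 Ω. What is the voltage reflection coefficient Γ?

Γ = 0.548

Γ = (Z_L − Z_0)/(Z_L + Z_0) = (257.1 − 75)/(257.1 + 75) = 182.1/332.1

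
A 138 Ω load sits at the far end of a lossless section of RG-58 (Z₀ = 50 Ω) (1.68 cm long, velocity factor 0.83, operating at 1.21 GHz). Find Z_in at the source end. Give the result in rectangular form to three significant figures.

λ = v/f = 0.83·c / 1.21 GHz = 0.206 m
βl = 2π·l/λ = 2π × 0.0816 = 29.4°
tan(βl) = tan(29.4°) = 0.563
Z_in = Z_0·(Z_L + jZ_0·tanβl)/(Z_0 + jZ_L·tanβl)
     = 50·(138 + j28.2)/(50 + j77.7)

Z_in ≈ 53.2 − j54.5 Ω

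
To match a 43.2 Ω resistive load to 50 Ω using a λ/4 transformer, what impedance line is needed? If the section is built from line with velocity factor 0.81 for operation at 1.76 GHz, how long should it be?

Z_qwt = √(Z_0·R_L) = √(50 × 43.2) = √2160
λ = 0.81·c/f = 0.138 m, so l = λ/4 = 0.0345 m

Z_qwt ≈ 46.5 Ω; length ≈ 3.45 cm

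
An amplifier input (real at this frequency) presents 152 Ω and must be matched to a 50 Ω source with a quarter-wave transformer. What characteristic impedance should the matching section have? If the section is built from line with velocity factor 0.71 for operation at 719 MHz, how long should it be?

Z_qwt ≈ 87.2 Ω; length ≈ 7.41 cm

Z_qwt = √(Z_0·R_L) = √(50 × 152) = √7600
λ = 0.71·c/f = 0.296 m, so l = λ/4 = 0.0741 m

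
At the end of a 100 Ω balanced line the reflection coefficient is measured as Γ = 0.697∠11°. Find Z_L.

Z_L = Z_0·(1 + Γ)/(1 − Γ) = 100·(1.68 + j0.133)/(0.316 − j0.133)

Z_L ≈ 438 + j227 Ω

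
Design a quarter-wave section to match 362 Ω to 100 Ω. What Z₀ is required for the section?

Z_qwt ≈ 190 Ω

Z_qwt = √(Z_0·R_L) = √(100 × 362) = √36200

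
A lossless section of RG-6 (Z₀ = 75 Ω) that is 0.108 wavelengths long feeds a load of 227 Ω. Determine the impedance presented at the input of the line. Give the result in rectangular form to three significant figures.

βl = 2π × 0.108 = 38.9°
tan(βl) = tan(38.9°) = 0.806
Z_in = Z_0·(Z_L + jZ_0·tanβl)/(Z_0 + jZ_L·tanβl)
     = 75·(227 + j60.5)/(75 + j183)

Z_in ≈ 53.9 − j70.9 Ω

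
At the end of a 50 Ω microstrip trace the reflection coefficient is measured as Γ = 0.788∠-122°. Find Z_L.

Z_L = Z_0·(1 + Γ)/(1 − Γ) = 50·(0.582 − j0.668)/(1.42 + j0.668)

Z_L ≈ 7.72 − j27.2 Ω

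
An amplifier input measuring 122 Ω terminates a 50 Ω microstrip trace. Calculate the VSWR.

VSWR ≈ 2.44

Γ = (122 − 50)/(122 + 50) = 0.419
VSWR = (1 + 0.419)/(1 − 0.419)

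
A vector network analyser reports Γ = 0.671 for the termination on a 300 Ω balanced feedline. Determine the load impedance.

Z_L ≈ 1520 Ω

Z_L = Z_0·(1 + Γ)/(1 − Γ) = 300·(1.67)/(0.329)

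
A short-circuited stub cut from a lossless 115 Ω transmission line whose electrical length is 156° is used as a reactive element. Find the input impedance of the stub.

tan(βl) = -0.445
For a short-circuited stub, Z_in = jZ_0·tan(βl)

Z_in ≈ −j51.2 Ω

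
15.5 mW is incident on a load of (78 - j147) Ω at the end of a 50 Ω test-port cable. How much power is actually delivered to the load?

|Γ| = |(28 − j147)/(128 − j147)| = 0.768
|Γ|² = 0.589
P_refl = |Γ|²·P_inc = 9.14 mW, P_del = (1 − |Γ|²)·P_inc = 6.36 mW

P_delivered ≈ 6.36 mW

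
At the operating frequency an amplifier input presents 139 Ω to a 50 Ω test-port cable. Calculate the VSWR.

VSWR ≈ 2.78

For a purely resistive load, VSWR = R_L/Z_0 or Z_0/R_L (whichever > 1) = 139/50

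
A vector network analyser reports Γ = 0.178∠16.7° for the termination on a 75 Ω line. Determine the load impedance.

Z_L = Z_0·(1 + Γ)/(1 − Γ) = 75·(1.17 + j0.0512)/(0.83 − j0.0512)

Z_L ≈ 105 + j11.1 Ω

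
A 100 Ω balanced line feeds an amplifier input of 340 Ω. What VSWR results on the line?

VSWR ≈ 3.4

Γ = (340 − 100)/(340 + 100) = 0.545
VSWR = (1 + 0.545)/(1 − 0.545)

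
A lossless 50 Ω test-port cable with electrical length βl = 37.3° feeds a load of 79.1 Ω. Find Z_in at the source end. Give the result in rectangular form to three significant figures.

tan(βl) = tan(37.3°) = 0.762
Z_in = Z_0·(Z_L + jZ_0·tanβl)/(Z_0 + jZ_L·tanβl)
     = 50·(79.1 + j38.1)/(50 + j60.3)

Z_in ≈ 51 − j23.3 Ω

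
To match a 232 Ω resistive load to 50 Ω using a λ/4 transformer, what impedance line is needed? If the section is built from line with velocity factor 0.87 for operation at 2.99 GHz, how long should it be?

Z_qwt = √(Z_0·R_L) = √(50 × 232) = √11600
λ = 0.87·c/f = 0.0873 m, so l = λ/4 = 0.0218 m

Z_qwt ≈ 108 Ω; length ≈ 2.18 cm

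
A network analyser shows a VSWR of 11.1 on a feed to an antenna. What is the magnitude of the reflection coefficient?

|Γ| ≈ 0.835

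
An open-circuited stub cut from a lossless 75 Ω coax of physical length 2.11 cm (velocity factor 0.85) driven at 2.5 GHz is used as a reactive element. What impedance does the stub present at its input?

λ = v/f = 0.85·c / 2.5 GHz = 0.102 m
βl = 2π·l/λ = 2π × 0.207 = 74.5°
tan(βl) = 3.6
For an open-circuited stub, Z_in = −jZ_0·cot(βl) = −jZ_0/tan(βl)

Z_in ≈ −j20.8 Ω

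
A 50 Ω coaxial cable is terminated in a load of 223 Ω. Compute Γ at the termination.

Γ = (Z_L − Z_0)/(Z_L + Z_0) = (223 − 50)/(223 + 50) = 173/273

Γ = 0.634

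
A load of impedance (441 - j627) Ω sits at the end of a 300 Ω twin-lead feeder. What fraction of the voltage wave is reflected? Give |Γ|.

|Γ| ≈ 0.662

Γ = (Z_L − Z_0)/(Z_L + Z_0) = (141 − j627)/(741 − j627)
|Γ| = 643/971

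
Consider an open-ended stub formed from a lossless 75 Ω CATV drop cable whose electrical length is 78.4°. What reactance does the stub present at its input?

X_in ≈ -15.4 Ω (capacitive)

tan(βl) = 4.87
For an open-ended stub, Z_in = −jZ_0·cot(βl) = −jZ_0/tan(βl)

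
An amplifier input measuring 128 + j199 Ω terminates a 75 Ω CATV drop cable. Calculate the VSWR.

VSWR ≈ 6.26

Γ = (Z_L − Z_0)/(Z_L + Z_0) = (53 + j199)/(203 + j199)
|Γ| = 206/284 = 0.724
VSWR = (1 + |Γ|)/(1 − |Γ|) = 1.72/0.276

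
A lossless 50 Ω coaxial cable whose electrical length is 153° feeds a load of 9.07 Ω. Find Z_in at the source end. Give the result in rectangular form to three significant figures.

Z_in ≈ 11.3 − j24.4 Ω

tan(βl) = tan(153°) = -0.51
Z_in = Z_0·(Z_L + jZ_0·tanβl)/(Z_0 + jZ_L·tanβl)
     = 50·(9.07 − j25.5)/(50 − j4.62)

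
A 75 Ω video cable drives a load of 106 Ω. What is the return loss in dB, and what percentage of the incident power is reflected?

RL ≈ 15.3 dB; 2.93% of incident power reflected

Γ = (106 − 75)/(106 + 75) = 0.171
RL = −20·log₁₀(0.171) = 15.3 dB
P_refl/P_inc = |Γ|² = 0.0293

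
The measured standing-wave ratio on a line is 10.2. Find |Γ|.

|Γ| = (S − 1)/(S + 1) = (10.2 − 1)/(10.2 + 1) = 9.2/11.2

|Γ| ≈ 0.821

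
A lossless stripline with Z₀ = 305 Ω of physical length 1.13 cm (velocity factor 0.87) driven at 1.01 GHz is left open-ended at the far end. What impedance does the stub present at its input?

Z_in ≈ −j1080 Ω

λ = v/f = 0.87·c / 1.01 GHz = 0.258 m
βl = 2π·l/λ = 2π × 0.0437 = 15.7°
tan(βl) = 0.282
For an open-ended stub, Z_in = −jZ_0·cot(βl) = −jZ_0/tan(βl)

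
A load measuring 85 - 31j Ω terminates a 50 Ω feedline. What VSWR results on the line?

VSWR ≈ 2.02

Γ = (Z_L − Z_0)/(Z_L + Z_0) = (35 − j31)/(135 − j31)
|Γ| = 46.8/139 = 0.338
VSWR = (1 + |Γ|)/(1 − |Γ|) = 1.34/0.662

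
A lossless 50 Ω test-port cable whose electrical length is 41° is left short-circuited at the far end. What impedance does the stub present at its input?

tan(βl) = 0.869
For a short-circuited stub, Z_in = jZ_0·tan(βl)

Z_in ≈ +j43.5 Ω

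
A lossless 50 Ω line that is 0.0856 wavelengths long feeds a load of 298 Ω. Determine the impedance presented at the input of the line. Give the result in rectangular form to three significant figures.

Z_in ≈ 29.6 − j75.5 Ω

βl = 2π × 0.0856 = 30.8°
tan(βl) = tan(30.8°) = 0.596
Z_in = Z_0·(Z_L + jZ_0·tanβl)/(Z_0 + jZ_L·tanβl)
     = 50·(298 + j29.8)/(50 + j178)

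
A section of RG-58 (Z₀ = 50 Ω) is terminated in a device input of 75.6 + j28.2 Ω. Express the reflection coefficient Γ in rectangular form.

Γ ≈ 0.242 + j0.17

Γ = (Z_L − Z_0)/(Z_L + Z_0) = (25.6 + j28.2)/(125.6 + j28.2)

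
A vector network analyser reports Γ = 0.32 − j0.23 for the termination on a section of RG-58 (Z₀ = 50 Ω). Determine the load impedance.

Z_L = Z_0·(1 + Γ)/(1 − Γ) = 50·(1.32 − j0.23)/(0.68 + j0.23)

Z_L ≈ 82 − j44.6 Ω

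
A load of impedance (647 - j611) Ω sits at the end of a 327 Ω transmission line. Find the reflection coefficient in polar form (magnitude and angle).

Γ ≈ 0.6 ∠ -30.3°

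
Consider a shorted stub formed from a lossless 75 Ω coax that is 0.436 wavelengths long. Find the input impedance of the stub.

βl = 2π × 0.436 = 157°
tan(βl) = -0.425
For a shorted stub, Z_in = jZ_0·tan(βl)

Z_in ≈ −j31.9 Ω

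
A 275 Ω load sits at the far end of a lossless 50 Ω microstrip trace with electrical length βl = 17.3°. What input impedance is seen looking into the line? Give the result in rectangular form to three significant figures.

Z_in ≈ 76.7 − j116 Ω

tan(βl) = tan(17.3°) = 0.311
Z_in = Z_0·(Z_L + jZ_0·tanβl)/(Z_0 + jZ_L·tanβl)
     = 50·(275 + j15.6)/(50 + j85.7)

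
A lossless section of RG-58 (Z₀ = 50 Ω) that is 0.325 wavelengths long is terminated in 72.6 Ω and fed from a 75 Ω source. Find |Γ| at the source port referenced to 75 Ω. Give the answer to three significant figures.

|Γ| ≈ 0.335

βl = 2π × 0.325 = 117°
tan(βl) = -1.96
Z_in = Z_0·(Z_L + jZ_0·tanβl)/(Z_0 + jZ_L·tanβl) = 38.6 + j11.9 Ω
Γ_s = (Z_in − Z_s)/(Z_in + Z_s) = (-36.4 + j11.9)/(114 + j11.9), |Γ_s| = 0.335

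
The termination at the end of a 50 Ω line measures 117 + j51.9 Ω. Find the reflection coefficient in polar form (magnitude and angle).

Γ ≈ 0.485 ∠ 20.5°

Γ = (Z_L − Z_0)/(Z_L + Z_0) = (67 + j51.9)/(167 + j51.9)
|Γ| = 84.8/175 = 0.485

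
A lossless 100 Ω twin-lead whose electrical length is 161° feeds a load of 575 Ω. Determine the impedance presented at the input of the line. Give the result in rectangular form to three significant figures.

Z_in ≈ 131 + j224 Ω

tan(βl) = tan(161°) = -0.344
Z_in = Z_0·(Z_L + jZ_0·tanβl)/(Z_0 + jZ_L·tanβl)
     = 100·(575 − j34.4)/(100 − j198)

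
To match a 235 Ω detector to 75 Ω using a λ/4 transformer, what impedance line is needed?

Z_qwt = √(Z_0·R_L) = √(75 × 235) = √17620

Z_qwt ≈ 133 Ω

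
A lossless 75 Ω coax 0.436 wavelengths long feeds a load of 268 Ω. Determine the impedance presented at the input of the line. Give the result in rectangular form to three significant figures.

Z_in ≈ 95.6 + j113 Ω

βl = 2π × 0.436 = 157°
tan(βl) = tan(157°) = -0.425
Z_in = Z_0·(Z_L + jZ_0·tanβl)/(Z_0 + jZ_L·tanβl)
     = 75·(268 − j31.9)/(75 − j114)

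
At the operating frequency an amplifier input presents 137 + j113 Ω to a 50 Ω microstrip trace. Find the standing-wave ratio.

Γ = (Z_L − Z_0)/(Z_L + Z_0) = (87 + j113)/(187 + j113)
|Γ| = 143/218 = 0.653
VSWR = (1 + |Γ|)/(1 − |Γ|) = 1.65/0.347

VSWR ≈ 4.76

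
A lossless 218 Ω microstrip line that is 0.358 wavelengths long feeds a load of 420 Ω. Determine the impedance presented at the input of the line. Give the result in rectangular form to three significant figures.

Z_in ≈ 159 + j109 Ω

βl = 2π × 0.358 = 129°
tan(βl) = tan(129°) = -1.24
Z_in = Z_0·(Z_L + jZ_0·tanβl)/(Z_0 + jZ_L·tanβl)
     = 218·(420 − j270)/(218 − j521)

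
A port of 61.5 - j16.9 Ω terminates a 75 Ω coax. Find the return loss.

Γ = (-13.5 − j16.9)/(136.5 − j16.9), |Γ| = 0.157
RL = −20·log₁₀|Γ| = −20·log₁₀(0.157)

RL ≈ 16.1 dB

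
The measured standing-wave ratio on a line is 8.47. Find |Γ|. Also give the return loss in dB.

|Γ| ≈ 0.789; return loss ≈ 2.06 dB

|Γ| = (S − 1)/(S + 1) = (8.47 − 1)/(8.47 + 1) = 7.47/9.47
RL = −20·log₁₀|Γ| = −20·log₁₀(0.789)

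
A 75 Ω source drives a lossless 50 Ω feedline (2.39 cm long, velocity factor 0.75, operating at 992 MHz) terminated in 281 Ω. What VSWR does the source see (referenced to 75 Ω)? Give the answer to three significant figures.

VSWR ≈ 5.55

λ = v/f = 0.75·c / 992 MHz = 0.227 m
βl = 2π·l/λ = 2π × 0.105 = 37.9°
tan(βl) = 0.779
Z_in = Z_0·(Z_L + jZ_0·tanβl)/(Z_0 + jZ_L·tanβl) = 22.4 − j59 Ω
Γ_s = (Z_in − Z_s)/(Z_in + Z_s) = (-52.6 − j59)/(97.4 − j59), |Γ_s| = 0.695
VSWR = (1 + |Γ_s|)/(1 − |Γ_s|)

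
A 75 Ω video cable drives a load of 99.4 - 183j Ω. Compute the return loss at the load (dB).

Γ = (24.4 − j183)/(174.4 − j183), |Γ| = 0.73
RL = −20·log₁₀|Γ| = −20·log₁₀(0.73)

RL ≈ 2.73 dB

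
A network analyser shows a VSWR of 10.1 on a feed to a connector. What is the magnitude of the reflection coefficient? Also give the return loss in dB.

|Γ| = (S − 1)/(S + 1) = (10.1 − 1)/(10.1 + 1) = 9.1/11.1
RL = −20·log₁₀|Γ| = −20·log₁₀(0.82)

|Γ| ≈ 0.82; return loss ≈ 1.73 dB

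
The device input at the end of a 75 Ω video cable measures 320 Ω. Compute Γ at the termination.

Γ = (Z_L − Z_0)/(Z_L + Z_0) = (320 − 75)/(320 + 75) = 245/395

Γ = 0.62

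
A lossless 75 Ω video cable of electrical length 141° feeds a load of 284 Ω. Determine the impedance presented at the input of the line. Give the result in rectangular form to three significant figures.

Z_in ≈ 45.2 + j77.9 Ω

tan(βl) = tan(141°) = -0.81
Z_in = Z_0·(Z_L + jZ_0·tanβl)/(Z_0 + jZ_L·tanβl)
     = 75·(284 − j60.7)/(75 − j230)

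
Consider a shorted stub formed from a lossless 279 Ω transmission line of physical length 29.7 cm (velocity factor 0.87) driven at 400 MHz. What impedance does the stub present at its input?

λ = v/f = 0.87·c / 400 MHz = 0.652 m
βl = 2π·l/λ = 2π × 0.455 = 164°
tan(βl) = -0.289
For a shorted stub, Z_in = jZ_0·tan(βl)

Z_in ≈ −j80.7 Ω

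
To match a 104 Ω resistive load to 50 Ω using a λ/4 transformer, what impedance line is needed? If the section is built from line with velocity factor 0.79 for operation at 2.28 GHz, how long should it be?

Z_qwt = √(Z_0·R_L) = √(50 × 104) = √5200
λ = 0.79·c/f = 0.104 m, so l = λ/4 = 0.026 m

Z_qwt ≈ 72.1 Ω; length ≈ 2.6 cm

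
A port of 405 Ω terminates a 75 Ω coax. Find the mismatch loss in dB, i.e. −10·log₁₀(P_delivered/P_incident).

mismatch loss ≈ 2.78 dB

Γ = (405 − 75)/(405 + 75) = 0.688
|Γ|² = 0.473, so P_del/P_inc = 1 − |Γ|² = 0.527
ML = −10·log₁₀(1 − |Γ|²)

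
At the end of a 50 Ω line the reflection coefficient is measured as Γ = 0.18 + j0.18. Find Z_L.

Z_L = Z_0·(1 + Γ)/(1 − Γ) = 50·(1.18 + j0.18)/(0.82 − j0.18)

Z_L ≈ 66.3 + j25.5 Ω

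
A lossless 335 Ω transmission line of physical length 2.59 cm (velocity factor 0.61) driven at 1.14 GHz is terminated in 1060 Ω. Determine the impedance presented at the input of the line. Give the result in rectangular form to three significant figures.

Z_in ≈ 141 − j181 Ω

λ = v/f = 0.61·c / 1.14 GHz = 0.161 m
βl = 2π·l/λ = 2π × 0.161 = 58.1°
tan(βl) = tan(58.1°) = 1.61
Z_in = Z_0·(Z_L + jZ_0·tanβl)/(Z_0 + jZ_L·tanβl)
     = 335·(1060 + j538)/(335 + j1700)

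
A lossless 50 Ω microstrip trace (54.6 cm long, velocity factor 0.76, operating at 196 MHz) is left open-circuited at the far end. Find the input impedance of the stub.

Z_in ≈ +j257 Ω

λ = v/f = 0.76·c / 196 MHz = 1.16 m
βl = 2π·l/λ = 2π × 0.469 = 169°
tan(βl) = -0.195
For an open-circuited stub, Z_in = −jZ_0·cot(βl) = −jZ_0/tan(βl)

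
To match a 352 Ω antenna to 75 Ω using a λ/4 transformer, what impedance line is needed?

Z_qwt = √(Z_0·R_L) = √(75 × 352) = √26400

Z_qwt ≈ 162 Ω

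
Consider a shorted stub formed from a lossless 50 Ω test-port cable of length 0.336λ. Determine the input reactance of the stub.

βl = 2π × 0.336 = 121°
tan(βl) = -1.67
For a shorted stub, Z_in = jZ_0·tan(βl)

X_in ≈ -83.3 Ω (capacitive)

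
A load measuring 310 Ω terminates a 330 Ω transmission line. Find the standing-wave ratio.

VSWR ≈ 1.06

For a purely resistive load, VSWR = R_L/Z_0 or Z_0/R_L (whichever > 1) = 330/310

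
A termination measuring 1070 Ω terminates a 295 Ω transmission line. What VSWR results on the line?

VSWR ≈ 3.63

For a purely resistive load, VSWR = R_L/Z_0 or Z_0/R_L (whichever > 1) = 1070/295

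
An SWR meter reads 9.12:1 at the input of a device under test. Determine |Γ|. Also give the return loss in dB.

|Γ| = (S − 1)/(S + 1) = (9.12 − 1)/(9.12 + 1) = 8.12/10.1
RL = −20·log₁₀|Γ| = −20·log₁₀(0.802)

|Γ| ≈ 0.802; return loss ≈ 1.91 dB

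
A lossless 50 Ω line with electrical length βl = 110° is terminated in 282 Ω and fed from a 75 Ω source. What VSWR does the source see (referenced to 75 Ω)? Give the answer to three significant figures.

tan(βl) = -2.75
Z_in = Z_0·(Z_L + jZ_0·tanβl)/(Z_0 + jZ_L·tanβl) = 10 + j17.6 Ω
Γ_s = (Z_in − Z_s)/(Z_in + Z_s) = (-65 + j17.6)/(85 + j17.6), |Γ_s| = 0.776
VSWR = (1 + |Γ_s|)/(1 − |Γ_s|)

VSWR ≈ 7.92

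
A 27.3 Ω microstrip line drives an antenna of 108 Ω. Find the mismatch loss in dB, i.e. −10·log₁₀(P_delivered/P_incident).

mismatch loss ≈ 1.91 dB

Γ = (108 − 27.3)/(108 + 27.3) = 0.596
|Γ|² = 0.356, so P_del/P_inc = 1 − |Γ|² = 0.644
ML = −10·log₁₀(1 − |Γ|²)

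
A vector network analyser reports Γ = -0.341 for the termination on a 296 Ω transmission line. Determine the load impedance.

Z_L ≈ 145 Ω

Z_L = Z_0·(1 + Γ)/(1 − Γ) = 296·(0.659)/(1.34)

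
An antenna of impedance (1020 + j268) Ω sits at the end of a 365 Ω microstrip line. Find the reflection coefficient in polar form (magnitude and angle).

Γ = (Z_L − Z_0)/(Z_L + Z_0) = (655 + j268)/(1385 + j268)
|Γ| = 708/1410 = 0.502

Γ ≈ 0.502 ∠ 11.3°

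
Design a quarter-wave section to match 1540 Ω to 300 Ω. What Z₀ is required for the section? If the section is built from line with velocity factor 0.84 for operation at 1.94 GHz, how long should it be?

Z_qwt ≈ 680 Ω; length ≈ 3.25 cm

Z_qwt = √(Z_0·R_L) = √(300 × 1540) = √462000
λ = 0.84·c/f = 0.13 m, so l = λ/4 = 0.0325 m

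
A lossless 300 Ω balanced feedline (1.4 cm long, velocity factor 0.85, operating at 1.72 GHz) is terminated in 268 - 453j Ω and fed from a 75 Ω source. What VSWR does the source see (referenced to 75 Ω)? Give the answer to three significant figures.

λ = v/f = 0.85·c / 1.72 GHz = 0.148 m
βl = 2π·l/λ = 2π × 0.0944 = 34°
tan(βl) = 0.674
Z_in = Z_0·(Z_L + jZ_0·tanβl)/(Z_0 + jZ_L·tanβl) = 87.9 − j150 Ω
Γ_s = (Z_in − Z_s)/(Z_in + Z_s) = (12.9 − j150)/(163 − j150), |Γ_s| = 0.681
VSWR = (1 + |Γ_s|)/(1 − |Γ_s|)

VSWR ≈ 5.27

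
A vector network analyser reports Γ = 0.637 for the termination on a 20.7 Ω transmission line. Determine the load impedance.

Z_L ≈ 93.3 Ω

Z_L = Z_0·(1 + Γ)/(1 − Γ) = 20.7·(1.64)/(0.363)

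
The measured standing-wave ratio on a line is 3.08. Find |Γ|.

|Γ| = (S − 1)/(S + 1) = (3.08 − 1)/(3.08 + 1) = 2.08/4.08

|Γ| ≈ 0.51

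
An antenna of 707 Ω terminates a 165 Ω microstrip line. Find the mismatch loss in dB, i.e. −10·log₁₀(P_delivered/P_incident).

Γ = (707 − 165)/(707 + 165) = 0.622
|Γ|² = 0.386, so P_del/P_inc = 1 − |Γ|² = 0.614
ML = −10·log₁₀(1 − |Γ|²)

mismatch loss ≈ 2.12 dB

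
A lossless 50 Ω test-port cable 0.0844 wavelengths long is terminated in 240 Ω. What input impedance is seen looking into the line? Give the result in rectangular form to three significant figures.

Z_in ≈ 36.2 − j72.4 Ω

βl = 2π × 0.0844 = 30.4°
tan(βl) = tan(30.4°) = 0.586
Z_in = Z_0·(Z_L + jZ_0·tanβl)/(Z_0 + jZ_L·tanβl)
     = 50·(240 + j29.3)/(50 + j141)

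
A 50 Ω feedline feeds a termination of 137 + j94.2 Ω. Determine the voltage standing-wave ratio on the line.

VSWR ≈ 4.16

Γ = (Z_L − Z_0)/(Z_L + Z_0) = (87 + j94.2)/(187 + j94.2)
|Γ| = 128/209 = 0.612
VSWR = (1 + |Γ|)/(1 − |Γ|) = 1.61/0.388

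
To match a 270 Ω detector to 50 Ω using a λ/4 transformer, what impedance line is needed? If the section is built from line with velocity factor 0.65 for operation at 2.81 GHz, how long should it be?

Z_qwt = √(Z_0·R_L) = √(50 × 270) = √13500
λ = 0.65·c/f = 0.0694 m, so l = λ/4 = 0.0173 m

Z_qwt ≈ 116 Ω; length ≈ 1.73 cm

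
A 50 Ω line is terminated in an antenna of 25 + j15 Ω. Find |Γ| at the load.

|Γ| ≈ 0.381

Γ = (Z_L − Z_0)/(Z_L + Z_0) = (-25 + j15)/(75 + j15)
|Γ| = 29.2/76.5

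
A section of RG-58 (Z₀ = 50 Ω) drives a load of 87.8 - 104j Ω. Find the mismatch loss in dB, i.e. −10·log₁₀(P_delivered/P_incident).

Γ = (37.8 − j104)/(137.8 − j104), |Γ| = 0.641
|Γ|² = 0.411, so P_del/P_inc = 1 − |Γ|² = 0.589
ML = −10·log₁₀(1 − |Γ|²)

mismatch loss ≈ 2.3 dB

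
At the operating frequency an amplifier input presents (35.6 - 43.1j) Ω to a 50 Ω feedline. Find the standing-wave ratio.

VSWR ≈ 2.8

Γ = (Z_L − Z_0)/(Z_L + Z_0) = (-14.4 − j43.1)/(85.6 − j43.1)
|Γ| = 45.4/95.8 = 0.474
VSWR = (1 + |Γ|)/(1 − |Γ|) = 1.47/0.526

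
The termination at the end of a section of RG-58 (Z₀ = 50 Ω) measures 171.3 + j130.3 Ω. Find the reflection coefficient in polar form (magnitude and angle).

Γ ≈ 0.693 ∠ 16.6°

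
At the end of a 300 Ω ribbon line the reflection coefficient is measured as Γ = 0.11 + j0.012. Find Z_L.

Z_L = Z_0·(1 + Γ)/(1 − Γ) = 300·(1.11 + j0.012)/(0.89 − j0.012)

Z_L ≈ 374 + j9.09 Ω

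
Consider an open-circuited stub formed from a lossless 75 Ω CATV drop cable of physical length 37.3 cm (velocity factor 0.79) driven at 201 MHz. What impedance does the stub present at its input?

λ = v/f = 0.79·c / 201 MHz = 1.18 m
βl = 2π·l/λ = 2π × 0.316 = 114°
tan(βl) = -2.26
For an open-circuited stub, Z_in = −jZ_0·cot(βl) = −jZ_0/tan(βl)

Z_in ≈ +j33.2 Ω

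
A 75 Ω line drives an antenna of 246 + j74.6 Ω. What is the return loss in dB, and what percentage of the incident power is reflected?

Γ = (171 + j74.6)/(321 + j74.6), |Γ| = 0.566
RL = −20·log₁₀(0.566) = 4.94 dB
P_refl/P_inc = |Γ|² = 0.32

RL ≈ 4.94 dB; 32% of incident power reflected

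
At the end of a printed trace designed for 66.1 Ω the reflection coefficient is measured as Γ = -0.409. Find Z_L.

Z_L = Z_0·(1 + Γ)/(1 − Γ) = 66.1·(0.591)/(1.41)

Z_L ≈ 27.7 Ω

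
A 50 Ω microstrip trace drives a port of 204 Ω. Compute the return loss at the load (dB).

Γ = (204 − 50)/(204 + 50) = 0.606
RL = −20·log₁₀|Γ| = −20·log₁₀(0.606)

RL ≈ 4.35 dB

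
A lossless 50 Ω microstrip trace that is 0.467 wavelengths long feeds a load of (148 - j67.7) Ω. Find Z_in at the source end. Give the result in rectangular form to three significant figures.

βl = 2π × 0.467 = 168°
tan(βl) = tan(168°) = -0.21
Z_in = Z_0·(Z_L + jZ_0·tanβl)/(Z_0 + jZ_L·tanβl)
     = 50·(148 − j78.2)/(35.8 − j31.1)

Z_in ≈ 172 + j40.3 Ω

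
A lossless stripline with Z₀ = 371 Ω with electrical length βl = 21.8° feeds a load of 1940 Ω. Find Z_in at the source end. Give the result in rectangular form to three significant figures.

tan(βl) = tan(21.8°) = 0.4
Z_in = Z_0·(Z_L + jZ_0·tanβl)/(Z_0 + jZ_L·tanβl)
     = 371·(1940 + j148)/(371 + j776)

Z_in ≈ 419 − j727 Ω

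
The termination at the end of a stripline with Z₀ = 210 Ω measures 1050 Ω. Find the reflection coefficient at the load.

Γ = 0.667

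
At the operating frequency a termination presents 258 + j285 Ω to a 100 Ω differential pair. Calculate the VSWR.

Γ = (Z_L − Z_0)/(Z_L + Z_0) = (158 + j285)/(358 + j285)
|Γ| = 326/458 = 0.712
VSWR = (1 + |Γ|)/(1 − |Γ|) = 1.71/0.288

VSWR ≈ 5.95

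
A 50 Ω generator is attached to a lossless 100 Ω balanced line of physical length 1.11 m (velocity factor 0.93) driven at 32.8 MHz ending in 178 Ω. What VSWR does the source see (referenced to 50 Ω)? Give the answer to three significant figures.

λ = v/f = 0.93·c / 32.8 MHz = 8.51 m
βl = 2π·l/λ = 2π × 0.13 = 47°
tan(βl) = 1.07
Z_in = Z_0·(Z_L + jZ_0·tanβl)/(Z_0 + jZ_L·tanβl) = 82.4 − j50.1 Ω
Γ_s = (Z_in − Z_s)/(Z_in + Z_s) = (32.4 − j50.1)/(132 − j50.1), |Γ_s| = 0.422
VSWR = (1 + |Γ_s|)/(1 − |Γ_s|)

VSWR ≈ 2.46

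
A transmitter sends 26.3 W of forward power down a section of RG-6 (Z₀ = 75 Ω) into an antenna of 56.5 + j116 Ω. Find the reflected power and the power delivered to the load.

P_reflected ≈ 11.8 W; P_delivered ≈ 14.5 W

|Γ| = |(-18.5 + j116)/(131.5 + j116)| = 0.67
|Γ|² = 0.449
P_refl = |Γ|²·P_inc = 11.8 W, P_del = (1 − |Γ|²)·P_inc = 14.5 W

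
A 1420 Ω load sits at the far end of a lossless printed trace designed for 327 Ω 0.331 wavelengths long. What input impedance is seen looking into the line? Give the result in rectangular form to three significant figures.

βl = 2π × 0.331 = 119°
tan(βl) = tan(119°) = -1.79
Z_in = Z_0·(Z_L + jZ_0·tanβl)/(Z_0 + jZ_L·tanβl)
     = 327·(1420 − j586)/(327 − j2540)

Z_in ≈ 97.1 + j170 Ω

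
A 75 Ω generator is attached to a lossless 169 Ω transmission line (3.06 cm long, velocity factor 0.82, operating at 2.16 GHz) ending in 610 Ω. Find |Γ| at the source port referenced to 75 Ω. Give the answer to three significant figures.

λ = v/f = 0.82·c / 2.16 GHz = 0.114 m
βl = 2π·l/λ = 2π × 0.269 = 96.7°
tan(βl) = -8.48
Z_in = Z_0·(Z_L + jZ_0·tanβl)/(Z_0 + jZ_L·tanβl) = 47.4 + j18.4 Ω
Γ_s = (Z_in − Z_s)/(Z_in + Z_s) = (-27.6 + j18.4)/(122 + j18.4), |Γ_s| = 0.268

|Γ| ≈ 0.268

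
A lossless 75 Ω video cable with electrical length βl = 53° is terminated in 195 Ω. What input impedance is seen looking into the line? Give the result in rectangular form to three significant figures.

tan(βl) = tan(53°) = 1.33
Z_in = Z_0·(Z_L + jZ_0·tanβl)/(Z_0 + jZ_L·tanβl)
     = 75·(195 + j99.5)/(75 + j259)

Z_in ≈ 41.7 − j44.4 Ω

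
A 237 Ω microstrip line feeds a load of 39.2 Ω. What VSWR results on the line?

VSWR ≈ 6.05

For a purely resistive load, VSWR = R_L/Z_0 or Z_0/R_L (whichever > 1) = 237/39.2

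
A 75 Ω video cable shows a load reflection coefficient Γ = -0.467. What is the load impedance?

Z_L = Z_0·(1 + Γ)/(1 − Γ) = 75·(0.533)/(1.47)

Z_L ≈ 27.2 Ω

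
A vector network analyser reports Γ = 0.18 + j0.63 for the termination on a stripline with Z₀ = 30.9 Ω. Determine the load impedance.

Z_L = Z_0·(1 + Γ)/(1 − Γ) = 30.9·(1.18 + j0.63)/(0.82 − j0.63)

Z_L ≈ 16.5 + j36.4 Ω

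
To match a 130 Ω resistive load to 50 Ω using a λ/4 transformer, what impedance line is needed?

Z_qwt = √(Z_0·R_L) = √(50 × 130) = √6500

Z_qwt ≈ 80.6 Ω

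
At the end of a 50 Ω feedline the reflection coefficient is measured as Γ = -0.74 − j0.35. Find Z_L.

Z_L = Z_0·(1 + Γ)/(1 − Γ) = 50·(0.26 − j0.35)/(1.74 + j0.35)

Z_L ≈ 5.24 − j11.1 Ω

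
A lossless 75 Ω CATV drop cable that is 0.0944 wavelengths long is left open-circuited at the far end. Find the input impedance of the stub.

βl = 2π × 0.0944 = 34°
tan(βl) = 0.674
For an open-circuited stub, Z_in = −jZ_0·cot(βl) = −jZ_0/tan(βl)

Z_in ≈ −j111 Ω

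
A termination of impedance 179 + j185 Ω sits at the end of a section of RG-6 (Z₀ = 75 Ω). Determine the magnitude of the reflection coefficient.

|Γ| ≈ 0.675

Γ = (Z_L − Z_0)/(Z_L + Z_0) = (104 + j185)/(254 + j185)
|Γ| = 212/314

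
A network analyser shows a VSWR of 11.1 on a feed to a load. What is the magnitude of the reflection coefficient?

|Γ| ≈ 0.835

|Γ| = (S − 1)/(S + 1) = (11.1 − 1)/(11.1 + 1) = 10.1/12.1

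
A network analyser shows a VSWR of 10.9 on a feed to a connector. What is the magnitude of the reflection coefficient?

|Γ| = (S − 1)/(S + 1) = (10.9 − 1)/(10.9 + 1) = 9.9/11.9

|Γ| ≈ 0.832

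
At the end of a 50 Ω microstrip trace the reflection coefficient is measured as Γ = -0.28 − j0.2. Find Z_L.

Z_L ≈ 26.3 − j11.9 Ω

Z_L = Z_0·(1 + Γ)/(1 − Γ) = 50·(0.72 − j0.2)/(1.28 + j0.2)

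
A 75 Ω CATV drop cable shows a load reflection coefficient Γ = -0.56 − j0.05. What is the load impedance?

Z_L = Z_0·(1 + Γ)/(1 − Γ) = 75·(0.44 − j0.05)/(1.56 + j0.05)

Z_L ≈ 21.1 − j3.08 Ω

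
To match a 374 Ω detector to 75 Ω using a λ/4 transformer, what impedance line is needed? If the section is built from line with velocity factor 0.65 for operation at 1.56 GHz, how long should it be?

Z_qwt ≈ 167 Ω; length ≈ 3.12 cm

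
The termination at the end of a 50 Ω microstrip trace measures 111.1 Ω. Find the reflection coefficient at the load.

Γ = 0.379

Γ = (Z_L − Z_0)/(Z_L + Z_0) = (111.1 − 50)/(111.1 + 50) = 61.1/161.1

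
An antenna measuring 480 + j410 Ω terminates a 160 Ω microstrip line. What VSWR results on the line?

Γ = (Z_L − Z_0)/(Z_L + Z_0) = (320 + j410)/(640 + j410)
|Γ| = 520/760 = 0.684
VSWR = (1 + |Γ|)/(1 − |Γ|) = 1.68/0.316

VSWR ≈ 5.33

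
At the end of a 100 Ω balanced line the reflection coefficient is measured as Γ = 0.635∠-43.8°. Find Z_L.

Z_L = Z_0·(1 + Γ)/(1 − Γ) = 100·(1.46 − j0.44)/(0.542 + j0.44)

Z_L ≈ 123 − j181 Ω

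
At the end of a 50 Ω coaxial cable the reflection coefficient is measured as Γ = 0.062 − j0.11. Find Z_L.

Z_L ≈ 55.2 − j12.3 Ω

Z_L = Z_0·(1 + Γ)/(1 − Γ) = 50·(1.06 − j0.11)/(0.938 + j0.11)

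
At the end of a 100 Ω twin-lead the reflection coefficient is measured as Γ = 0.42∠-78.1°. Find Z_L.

Z_L ≈ 82.1 − j81.9 Ω

Z_L = Z_0·(1 + Γ)/(1 − Γ) = 100·(1.09 − j0.411)/(0.913 + j0.411)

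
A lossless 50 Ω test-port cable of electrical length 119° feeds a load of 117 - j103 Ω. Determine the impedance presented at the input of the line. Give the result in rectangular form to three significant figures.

Z_in ≈ 19.8 + j40.4 Ω

tan(βl) = tan(119°) = -1.8
Z_in = Z_0·(Z_L + jZ_0·tanβl)/(Z_0 + jZ_L·tanβl)
     = 50·(117 − j193)/(-136 − j211)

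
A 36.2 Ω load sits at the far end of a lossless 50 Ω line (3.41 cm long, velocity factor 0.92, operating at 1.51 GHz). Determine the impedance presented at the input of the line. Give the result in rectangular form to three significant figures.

Z_in ≈ 60.8 + j14.3 Ω

λ = v/f = 0.92·c / 1.51 GHz = 0.183 m
βl = 2π·l/λ = 2π × 0.187 = 67.2°
tan(βl) = tan(67.2°) = 2.37
Z_in = Z_0·(Z_L + jZ_0·tanβl)/(Z_0 + jZ_L·tanβl)
     = 50·(36.2 + j119)/(50 + j86)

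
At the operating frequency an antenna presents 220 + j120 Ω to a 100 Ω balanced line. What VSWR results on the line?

Γ = (Z_L − Z_0)/(Z_L + Z_0) = (120 + j120)/(320 + j120)
|Γ| = 170/342 = 0.497
VSWR = (1 + |Γ|)/(1 − |Γ|) = 1.5/0.503

VSWR ≈ 2.97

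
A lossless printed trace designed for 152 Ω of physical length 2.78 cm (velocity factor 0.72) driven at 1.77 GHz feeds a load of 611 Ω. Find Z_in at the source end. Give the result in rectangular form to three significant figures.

Z_in ≈ 38.5 − j20 Ω

λ = v/f = 0.72·c / 1.77 GHz = 0.122 m
βl = 2π·l/λ = 2π × 0.228 = 82°
tan(βl) = tan(82°) = 7.12
Z_in = Z_0·(Z_L + jZ_0·tanβl)/(Z_0 + jZ_L·tanβl)
     = 152·(611 + j1080)/(152 + j4350)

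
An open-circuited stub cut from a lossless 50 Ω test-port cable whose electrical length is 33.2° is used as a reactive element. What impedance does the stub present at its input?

tan(βl) = 0.654
For an open-circuited stub, Z_in = −jZ_0·cot(βl) = −jZ_0/tan(βl)

Z_in ≈ −j76.4 Ω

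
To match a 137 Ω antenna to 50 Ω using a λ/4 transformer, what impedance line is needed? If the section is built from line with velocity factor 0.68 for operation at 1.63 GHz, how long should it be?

Z_qwt = √(Z_0·R_L) = √(50 × 137) = √6850
λ = 0.68·c/f = 0.125 m, so l = λ/4 = 0.0313 m

Z_qwt ≈ 82.8 Ω; length ≈ 3.13 cm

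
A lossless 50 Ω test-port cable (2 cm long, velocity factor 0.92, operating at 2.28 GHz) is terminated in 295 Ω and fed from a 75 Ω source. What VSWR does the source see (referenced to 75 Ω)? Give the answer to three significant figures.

VSWR ≈ 7.6

λ = v/f = 0.92·c / 2.28 GHz = 0.121 m
βl = 2π·l/λ = 2π × 0.165 = 59.5°
tan(βl) = 1.7
Z_in = Z_0·(Z_L + jZ_0·tanβl)/(Z_0 + jZ_L·tanβl) = 11.3 − j28.3 Ω
Γ_s = (Z_in − Z_s)/(Z_in + Z_s) = (-63.7 − j28.3)/(86.3 − j28.3), |Γ_s| = 0.767
VSWR = (1 + |Γ_s|)/(1 − |Γ_s|)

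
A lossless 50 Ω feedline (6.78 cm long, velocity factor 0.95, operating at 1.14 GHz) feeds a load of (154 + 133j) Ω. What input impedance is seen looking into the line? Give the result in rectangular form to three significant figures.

Z_in ≈ 9.07 − j1.52 Ω

λ = v/f = 0.95·c / 1.14 GHz = 0.25 m
βl = 2π·l/λ = 2π × 0.271 = 97.6°
tan(βl) = tan(97.6°) = -7.46
Z_in = Z_0·(Z_L + jZ_0·tanβl)/(Z_0 + jZ_L·tanβl)
     = 50·(154 − j240)/(1040 − j1150)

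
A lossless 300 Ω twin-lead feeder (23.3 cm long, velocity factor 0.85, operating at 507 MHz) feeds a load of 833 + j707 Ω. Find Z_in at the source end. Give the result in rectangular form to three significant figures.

Z_in ≈ 309 + j540 Ω

λ = v/f = 0.85·c / 507 MHz = 0.503 m
βl = 2π·l/λ = 2π × 0.463 = 167°
tan(βl) = tan(167°) = -0.235
Z_in = Z_0·(Z_L + jZ_0·tanβl)/(Z_0 + jZ_L·tanβl)
     = 300·(833 + j636)/(466 − j196)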